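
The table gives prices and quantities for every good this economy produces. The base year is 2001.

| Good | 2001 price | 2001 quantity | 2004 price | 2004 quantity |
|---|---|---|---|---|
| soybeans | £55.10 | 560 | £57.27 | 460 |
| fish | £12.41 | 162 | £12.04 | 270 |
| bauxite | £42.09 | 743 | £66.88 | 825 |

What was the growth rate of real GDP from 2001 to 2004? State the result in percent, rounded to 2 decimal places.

-1.12%

Real GDP 2001 = Nominal GDP 2001 = 55.10·560 + 12.41·162 + 42.09·743 = 64139.29.
Real GDP 2004 (at 2001 prices) = 55.10·460 + 12.41·270 + 42.09·825 = 63420.95.
Real growth = 63420.95/64139.29 − 1 = -0.0112.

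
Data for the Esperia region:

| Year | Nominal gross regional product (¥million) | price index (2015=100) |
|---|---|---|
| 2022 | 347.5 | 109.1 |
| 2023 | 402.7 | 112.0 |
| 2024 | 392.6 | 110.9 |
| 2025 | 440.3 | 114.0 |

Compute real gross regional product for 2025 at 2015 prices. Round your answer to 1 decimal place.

¥386.2 million

Real gross regional product 2025 = 440.3 / 1.140 = 386.23.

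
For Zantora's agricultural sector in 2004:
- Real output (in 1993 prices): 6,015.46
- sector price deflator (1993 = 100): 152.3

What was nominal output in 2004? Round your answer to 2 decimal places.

9,161.55

Nominal output = Real × (sector price deflator/100) = 6015.46 × 1.523 = 9161.55.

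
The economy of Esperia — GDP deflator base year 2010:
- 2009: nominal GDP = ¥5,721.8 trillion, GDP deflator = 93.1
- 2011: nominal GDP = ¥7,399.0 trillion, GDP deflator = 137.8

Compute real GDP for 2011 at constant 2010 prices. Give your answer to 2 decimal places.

¥5,369.38 trillion

Real GDP = Nominal / (GDP deflator/100) = 7399.0 / 1.378 = 5369.38.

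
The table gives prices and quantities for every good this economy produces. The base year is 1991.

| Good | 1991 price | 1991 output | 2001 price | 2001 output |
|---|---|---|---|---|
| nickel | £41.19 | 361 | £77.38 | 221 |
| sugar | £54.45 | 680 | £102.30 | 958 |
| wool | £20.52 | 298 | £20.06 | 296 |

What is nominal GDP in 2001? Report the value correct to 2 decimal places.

Nominal GDP 2001 = Σ (p_2001 × q_2001) = 77.38·221 + 102.30·958 + 20.06·296 = 121042.14.

£121042.14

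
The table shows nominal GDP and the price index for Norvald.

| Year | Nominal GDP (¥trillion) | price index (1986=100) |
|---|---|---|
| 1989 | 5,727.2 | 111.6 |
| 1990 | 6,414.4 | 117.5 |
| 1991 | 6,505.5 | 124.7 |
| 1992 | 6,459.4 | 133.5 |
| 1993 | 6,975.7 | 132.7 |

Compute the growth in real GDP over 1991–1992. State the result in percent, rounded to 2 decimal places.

Real GDP 1991 = 6505.5/1.247 = 5216.92.
Real GDP 1992 = 6459.4/1.335 = 4838.50.
Change = 4838.50/5216.92 − 1 = -0.0725.

-7.25%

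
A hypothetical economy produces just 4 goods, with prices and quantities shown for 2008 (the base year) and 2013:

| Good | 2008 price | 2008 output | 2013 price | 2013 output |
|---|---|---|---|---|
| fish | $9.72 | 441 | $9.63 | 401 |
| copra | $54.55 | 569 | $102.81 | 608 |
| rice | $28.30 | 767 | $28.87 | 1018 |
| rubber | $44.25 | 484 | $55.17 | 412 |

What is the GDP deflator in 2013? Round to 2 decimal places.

Nominal GDP 2013 = 9.63·401 + 102.81·608 + 28.87·1018 + 55.17·412 = 118489.81.
Real GDP 2013 (at 2008 prices) = 9.72·401 + 54.55·608 + 28.30·1018 + 44.25·412 = 84104.52.
Deflator = Nominal/Real × 100 = 118489.81/84104.52 × 100 = 140.884.

140.88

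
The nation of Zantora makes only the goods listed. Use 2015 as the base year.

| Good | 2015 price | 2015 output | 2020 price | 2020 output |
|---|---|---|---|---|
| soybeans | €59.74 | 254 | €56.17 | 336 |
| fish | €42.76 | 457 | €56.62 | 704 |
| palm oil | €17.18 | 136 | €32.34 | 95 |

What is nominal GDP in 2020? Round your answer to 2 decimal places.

€61805.90

Nominal GDP 2020 = Σ (p_2020 × q_2020) = 56.17·336 + 56.62·704 + 32.34·95 = 61805.90.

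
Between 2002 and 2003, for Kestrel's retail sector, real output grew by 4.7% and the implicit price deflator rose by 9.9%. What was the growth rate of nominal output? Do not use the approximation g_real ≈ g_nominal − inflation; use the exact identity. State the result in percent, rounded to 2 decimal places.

(1 + g_nom) = (1 + g_real)(1 + π) = 1.0470 × 1.0990 = 1.15065.

15.07%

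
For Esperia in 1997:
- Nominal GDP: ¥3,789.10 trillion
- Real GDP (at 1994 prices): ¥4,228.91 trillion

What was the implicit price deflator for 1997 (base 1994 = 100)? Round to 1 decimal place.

implicit price deflator = (Nominal / Real) × 100 = 3789.10 / 4228.91 × 100 = 89.60.

89.6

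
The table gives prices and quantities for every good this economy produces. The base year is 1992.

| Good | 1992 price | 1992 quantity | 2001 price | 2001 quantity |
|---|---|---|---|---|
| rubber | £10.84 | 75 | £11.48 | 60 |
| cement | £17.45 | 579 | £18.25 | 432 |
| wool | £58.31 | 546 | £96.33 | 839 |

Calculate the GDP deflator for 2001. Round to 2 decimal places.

Nominal GDP 2001 = 11.48·60 + 18.25·432 + 96.33·839 = 89393.67.
Real GDP 2001 (at 1992 prices) = 10.84·60 + 17.45·432 + 58.31·839 = 57110.89.
Deflator = Nominal/Real × 100 = 89393.67/57110.89 × 100 = 156.526.

156.53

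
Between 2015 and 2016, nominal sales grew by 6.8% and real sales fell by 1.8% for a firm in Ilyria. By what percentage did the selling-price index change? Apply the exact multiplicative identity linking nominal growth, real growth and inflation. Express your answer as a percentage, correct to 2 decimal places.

(1 + g_nom) = (1 + g_real)(1 + π), so π = 1.0680 / 0.9820 − 1 = 0.08758.

8.76%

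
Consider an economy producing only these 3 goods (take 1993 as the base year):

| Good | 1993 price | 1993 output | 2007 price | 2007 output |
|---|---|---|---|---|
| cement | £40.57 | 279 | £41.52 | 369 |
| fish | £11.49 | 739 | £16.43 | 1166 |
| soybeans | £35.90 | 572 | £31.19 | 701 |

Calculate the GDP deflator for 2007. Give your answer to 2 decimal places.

Nominal GDP 2007 = 41.52·369 + 16.43·1166 + 31.19·701 = 56342.45.
Real GDP 2007 (at 1993 prices) = 40.57·369 + 11.49·1166 + 35.90·701 = 53533.57.
Deflator = Nominal/Real × 100 = 56342.45/53533.57 × 100 = 105.247.

105.25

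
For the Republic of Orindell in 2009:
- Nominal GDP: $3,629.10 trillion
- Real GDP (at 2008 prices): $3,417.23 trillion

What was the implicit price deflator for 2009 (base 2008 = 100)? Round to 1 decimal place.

106.2

implicit price deflator = (Nominal / Real) × 100 = 3629.10 / 3417.23 × 100 = 106.20.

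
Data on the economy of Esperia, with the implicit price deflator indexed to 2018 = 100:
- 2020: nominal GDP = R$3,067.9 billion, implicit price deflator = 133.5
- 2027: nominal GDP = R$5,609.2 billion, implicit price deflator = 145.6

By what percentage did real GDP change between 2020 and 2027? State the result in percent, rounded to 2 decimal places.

67.64%

Deflate each year: 2020 → 3067.9/1.335 = 2298.05; 2027 → 5609.2/1.456 = 3852.47.
So real GDP changed by 3852.47/2298.05 − 1 = 0.6764, i.e. 67.64%.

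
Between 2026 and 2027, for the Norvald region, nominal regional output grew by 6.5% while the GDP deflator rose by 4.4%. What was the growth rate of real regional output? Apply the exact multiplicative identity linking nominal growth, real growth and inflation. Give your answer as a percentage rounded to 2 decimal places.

2.01%

(1 + g_nom) = (1 + g_real)(1 + π), so g_real = 1.0650 / 1.0440 − 1 = 0.02011.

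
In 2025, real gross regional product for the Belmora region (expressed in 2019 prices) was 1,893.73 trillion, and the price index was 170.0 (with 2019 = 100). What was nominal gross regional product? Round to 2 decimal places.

Nominal gross regional product = Real × (price index/100) = 1893.73 × 1.700 = 3219.34.

3,219.34 trillion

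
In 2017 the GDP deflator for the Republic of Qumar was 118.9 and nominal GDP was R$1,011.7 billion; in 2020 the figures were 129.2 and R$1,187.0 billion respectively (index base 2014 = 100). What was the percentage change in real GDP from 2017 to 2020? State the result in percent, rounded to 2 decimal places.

Deflate each year: 2017 → 1011.7/1.189 = 850.88; 2020 → 1187.0/1.292 = 918.73.
So real GDP changed by 918.73/850.88 − 1 = 0.0797, i.e. 7.97%.

7.97%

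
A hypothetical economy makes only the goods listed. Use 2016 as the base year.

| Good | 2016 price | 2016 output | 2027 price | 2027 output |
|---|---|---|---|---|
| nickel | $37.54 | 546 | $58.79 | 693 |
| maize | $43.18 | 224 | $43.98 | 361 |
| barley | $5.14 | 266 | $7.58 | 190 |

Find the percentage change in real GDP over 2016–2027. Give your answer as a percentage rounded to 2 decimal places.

Real GDP 2016 = Nominal GDP 2016 = 37.54·546 + 43.18·224 + 5.14·266 = 31536.40.
Real GDP 2027 (at 2016 prices) = 37.54·693 + 43.18·361 + 5.14·190 = 42579.80.
Real growth = 42579.80/31536.40 − 1 = 0.3502.

35.02%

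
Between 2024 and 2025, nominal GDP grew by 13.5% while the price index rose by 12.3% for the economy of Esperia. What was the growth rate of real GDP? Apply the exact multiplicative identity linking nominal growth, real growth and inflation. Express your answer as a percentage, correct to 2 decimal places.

(1 + g_nom) = (1 + g_real)(1 + π), so g_real = 1.1350 / 1.1230 − 1 = 0.01069.

1.07%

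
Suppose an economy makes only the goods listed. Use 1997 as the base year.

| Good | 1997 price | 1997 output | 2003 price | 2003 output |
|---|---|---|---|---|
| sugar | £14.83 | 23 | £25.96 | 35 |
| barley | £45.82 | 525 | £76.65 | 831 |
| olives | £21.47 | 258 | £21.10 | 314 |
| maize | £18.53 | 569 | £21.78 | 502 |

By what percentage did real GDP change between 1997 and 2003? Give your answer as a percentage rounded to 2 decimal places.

Real GDP 1997 = Nominal GDP 1997 = 14.83·23 + 45.82·525 + 21.47·258 + 18.53·569 = 40479.42.
Real GDP 2003 (at 1997 prices) = 14.83·35 + 45.82·831 + 21.47·314 + 18.53·502 = 54639.11.
Real growth = 54639.11/40479.42 − 1 = 0.3498.

34.98%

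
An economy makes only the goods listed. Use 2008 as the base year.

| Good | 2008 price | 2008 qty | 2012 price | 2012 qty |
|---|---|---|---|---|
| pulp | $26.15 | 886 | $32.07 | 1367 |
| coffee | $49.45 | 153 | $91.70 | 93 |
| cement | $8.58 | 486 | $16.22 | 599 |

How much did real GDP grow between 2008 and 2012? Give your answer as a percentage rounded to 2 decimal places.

30.31%

Real GDP 2008 = Nominal GDP 2008 = 26.15·886 + 49.45·153 + 8.58·486 = 34904.63.
Real GDP 2012 (at 2008 prices) = 26.15·1367 + 49.45·93 + 8.58·599 = 45485.32.
Real growth = 45485.32/34904.63 − 1 = 0.3031.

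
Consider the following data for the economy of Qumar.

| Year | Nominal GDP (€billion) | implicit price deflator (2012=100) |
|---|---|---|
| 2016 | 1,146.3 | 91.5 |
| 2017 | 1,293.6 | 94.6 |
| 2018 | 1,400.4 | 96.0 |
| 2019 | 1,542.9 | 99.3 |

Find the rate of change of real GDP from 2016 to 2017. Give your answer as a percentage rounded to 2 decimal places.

9.15%

Real GDP 2016 = 1146.3/0.915 = 1252.79.
Real GDP 2017 = 1293.6/0.946 = 1367.44.
Change = 1367.44/1252.79 − 1 = 0.0915.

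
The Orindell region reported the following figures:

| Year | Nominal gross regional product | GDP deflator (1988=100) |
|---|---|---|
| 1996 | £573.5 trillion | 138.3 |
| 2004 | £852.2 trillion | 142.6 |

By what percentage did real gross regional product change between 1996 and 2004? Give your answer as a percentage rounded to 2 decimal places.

Deflate each year: 1996 → 573.5/1.383 = 414.68; 2004 → 852.2/1.426 = 597.62.
So real gross regional product changed by 597.62/414.68 − 1 = 0.4412, i.e. 44.12%.

44.12%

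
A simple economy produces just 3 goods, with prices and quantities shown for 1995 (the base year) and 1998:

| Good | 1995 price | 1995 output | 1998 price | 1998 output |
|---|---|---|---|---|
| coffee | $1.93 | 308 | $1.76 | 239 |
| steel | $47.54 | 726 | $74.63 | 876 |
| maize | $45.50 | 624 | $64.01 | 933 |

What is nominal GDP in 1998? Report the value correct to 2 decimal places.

$125517.85

Nominal GDP 1998 = Σ (p_1998 × q_1998) = 1.76·239 + 74.63·876 + 64.01·933 = 125517.85.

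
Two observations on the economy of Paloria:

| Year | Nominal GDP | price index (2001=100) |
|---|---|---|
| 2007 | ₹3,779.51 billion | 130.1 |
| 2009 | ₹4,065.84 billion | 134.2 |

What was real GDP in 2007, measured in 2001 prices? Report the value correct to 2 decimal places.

Real GDP = Nominal / (price index/100) = 3779.51 / 1.301 = 2905.08.

₹2,905.08 billion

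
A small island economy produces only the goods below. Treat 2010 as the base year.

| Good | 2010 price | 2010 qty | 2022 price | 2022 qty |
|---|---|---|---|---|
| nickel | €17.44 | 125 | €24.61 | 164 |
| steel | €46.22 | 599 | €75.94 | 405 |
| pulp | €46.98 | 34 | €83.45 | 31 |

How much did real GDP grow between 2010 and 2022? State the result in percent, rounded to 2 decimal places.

Real GDP 2010 = Nominal GDP 2010 = 17.44·125 + 46.22·599 + 46.98·34 = 31463.10.
Real GDP 2022 (at 2010 prices) = 17.44·164 + 46.22·405 + 46.98·31 = 23035.64.
Real growth = 23035.64/31463.10 − 1 = -0.2679.

-26.79%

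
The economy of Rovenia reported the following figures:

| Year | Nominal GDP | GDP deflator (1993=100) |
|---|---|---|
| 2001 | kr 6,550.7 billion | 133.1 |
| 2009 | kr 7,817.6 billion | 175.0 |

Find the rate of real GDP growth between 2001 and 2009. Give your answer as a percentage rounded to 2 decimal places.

-9.23%

Deflate each year: 2001 → 6550.7/1.331 = 4921.64; 2009 → 7817.6/1.750 = 4467.20.
So real GDP changed by 4467.20/4921.64 − 1 = -0.0923, i.e. -9.23%.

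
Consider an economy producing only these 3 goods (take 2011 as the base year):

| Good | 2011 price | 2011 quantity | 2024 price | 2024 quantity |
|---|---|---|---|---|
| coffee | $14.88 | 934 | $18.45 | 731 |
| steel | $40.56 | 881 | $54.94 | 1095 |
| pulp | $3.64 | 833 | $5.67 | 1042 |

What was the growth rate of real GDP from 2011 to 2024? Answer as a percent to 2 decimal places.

12.19%

Real GDP 2011 = Nominal GDP 2011 = 14.88·934 + 40.56·881 + 3.64·833 = 52663.40.
Real GDP 2024 (at 2011 prices) = 14.88·731 + 40.56·1095 + 3.64·1042 = 59083.36.
Real growth = 59083.36/52663.40 − 1 = 0.1219.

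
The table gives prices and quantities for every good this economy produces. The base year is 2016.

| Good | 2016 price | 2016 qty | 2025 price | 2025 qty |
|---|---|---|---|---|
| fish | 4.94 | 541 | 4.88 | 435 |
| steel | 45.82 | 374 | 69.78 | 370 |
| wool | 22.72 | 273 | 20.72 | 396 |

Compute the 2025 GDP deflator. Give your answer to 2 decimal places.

128.64

Nominal GDP 2025 = 4.88·435 + 69.78·370 + 20.72·396 = 36146.52.
Real GDP 2025 (at 2016 prices) = 4.94·435 + 45.82·370 + 22.72·396 = 28099.42.
Deflator = Nominal/Real × 100 = 36146.52/28099.42 × 100 = 128.638.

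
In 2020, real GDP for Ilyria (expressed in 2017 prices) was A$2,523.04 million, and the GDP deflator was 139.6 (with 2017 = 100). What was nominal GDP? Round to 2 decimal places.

A$3,522.16 million

Nominal GDP = Real × (GDP deflator/100) = 2523.04 × 1.396 = 3522.16.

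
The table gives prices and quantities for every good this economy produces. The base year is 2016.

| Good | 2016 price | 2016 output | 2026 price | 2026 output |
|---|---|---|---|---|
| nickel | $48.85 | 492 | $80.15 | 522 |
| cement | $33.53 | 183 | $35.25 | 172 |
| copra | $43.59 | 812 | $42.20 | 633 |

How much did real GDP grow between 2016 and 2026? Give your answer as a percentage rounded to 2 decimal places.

Real GDP 2016 = Nominal GDP 2016 = 48.85·492 + 33.53·183 + 43.59·812 = 65565.27.
Real GDP 2026 (at 2016 prices) = 48.85·522 + 33.53·172 + 43.59·633 = 58859.33.
Real growth = 58859.33/65565.27 − 1 = -0.1023.

-10.23%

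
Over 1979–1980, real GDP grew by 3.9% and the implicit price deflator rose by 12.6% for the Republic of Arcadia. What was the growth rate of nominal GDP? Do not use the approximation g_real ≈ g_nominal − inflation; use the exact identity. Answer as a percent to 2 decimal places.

(1 + g_nom) = (1 + g_real)(1 + π) = 1.0390 × 1.1260 = 1.16991.

16.99%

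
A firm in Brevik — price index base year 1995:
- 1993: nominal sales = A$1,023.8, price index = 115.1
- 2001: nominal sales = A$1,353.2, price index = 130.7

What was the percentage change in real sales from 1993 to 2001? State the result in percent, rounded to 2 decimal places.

16.40%

Deflate each year: 1993 → 1023.8/1.151 = 889.49; 2001 → 1353.2/1.307 = 1035.35.
So real sales changed by 1035.35/889.49 − 1 = 0.1640, i.e. 16.40%.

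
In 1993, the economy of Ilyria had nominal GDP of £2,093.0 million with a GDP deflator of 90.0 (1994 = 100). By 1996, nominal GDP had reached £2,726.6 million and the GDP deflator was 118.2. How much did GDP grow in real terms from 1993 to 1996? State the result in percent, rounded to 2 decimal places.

Deflate each year: 1993 → 2093.0/0.900 = 2325.56; 1996 → 2726.6/1.182 = 2306.77.
So real GDP changed by 2306.77/2325.56 − 1 = -0.0081, i.e. -0.81%.

-0.81%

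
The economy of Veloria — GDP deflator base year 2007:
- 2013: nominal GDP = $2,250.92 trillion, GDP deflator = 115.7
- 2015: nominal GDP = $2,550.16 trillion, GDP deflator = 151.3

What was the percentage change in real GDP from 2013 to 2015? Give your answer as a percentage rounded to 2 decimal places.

-13.36%

Deflate each year: 2013 → 2250.92/1.157 = 1945.48; 2015 → 2550.16/1.513 = 1685.50.
So real GDP changed by 1685.50/1945.48 − 1 = -0.1336, i.e. -13.36%.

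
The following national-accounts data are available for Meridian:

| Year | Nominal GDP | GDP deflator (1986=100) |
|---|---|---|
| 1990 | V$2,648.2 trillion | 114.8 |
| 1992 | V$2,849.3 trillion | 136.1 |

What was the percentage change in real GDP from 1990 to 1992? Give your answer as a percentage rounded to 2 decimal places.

Real GDP 1990 = 2648.2 / 1.148 = 2306.79.
Real GDP 1992 = 2849.3 / 1.361 = 2093.53.
Real growth = 2093.53 / 2306.79 − 1 = -0.0924.

-9.24%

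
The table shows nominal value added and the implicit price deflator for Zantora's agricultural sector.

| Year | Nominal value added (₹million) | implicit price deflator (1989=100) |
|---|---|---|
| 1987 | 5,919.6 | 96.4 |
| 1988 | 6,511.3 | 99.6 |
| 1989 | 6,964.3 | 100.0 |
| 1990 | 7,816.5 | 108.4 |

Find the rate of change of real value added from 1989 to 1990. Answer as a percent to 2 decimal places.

Real value added 1989 = 6964.3/1.000 = 6964.30.
Real value added 1990 = 7816.5/1.084 = 7210.79.
Change = 7210.79/6964.30 − 1 = 0.0354.

3.54%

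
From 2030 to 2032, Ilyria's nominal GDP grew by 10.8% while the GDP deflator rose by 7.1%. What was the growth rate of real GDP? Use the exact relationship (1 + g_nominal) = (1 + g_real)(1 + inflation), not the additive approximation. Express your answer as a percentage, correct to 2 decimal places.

3.45%

(1 + g_nom) = (1 + g_real)(1 + π), so g_real = 1.1080 / 1.0710 − 1 = 0.03455.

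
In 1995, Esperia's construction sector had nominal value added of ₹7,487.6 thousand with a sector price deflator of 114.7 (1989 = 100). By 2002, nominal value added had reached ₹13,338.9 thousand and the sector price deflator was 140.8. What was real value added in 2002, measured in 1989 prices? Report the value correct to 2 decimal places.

₹9,473.65 thousand

Real value added = Nominal / (sector price deflator/100) = 13338.9 / 1.408 = 9473.65.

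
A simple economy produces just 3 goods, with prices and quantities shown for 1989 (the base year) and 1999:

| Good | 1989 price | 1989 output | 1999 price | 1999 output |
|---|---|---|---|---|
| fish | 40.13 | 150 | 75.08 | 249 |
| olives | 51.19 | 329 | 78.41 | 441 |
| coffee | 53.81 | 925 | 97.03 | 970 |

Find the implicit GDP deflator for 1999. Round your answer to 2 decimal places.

173.89

Nominal GDP 1999 = 75.08·249 + 78.41·441 + 97.03·970 = 147392.83.
Real GDP 1999 (at 1989 prices) = 40.13·249 + 51.19·441 + 53.81·970 = 84762.86.
Deflator = Nominal/Real × 100 = 147392.83/84762.86 × 100 = 173.888.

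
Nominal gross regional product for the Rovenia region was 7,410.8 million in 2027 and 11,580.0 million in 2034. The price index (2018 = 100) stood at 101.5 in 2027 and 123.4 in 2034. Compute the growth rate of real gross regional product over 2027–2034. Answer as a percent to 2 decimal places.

28.53%

Real gross regional product 2027 = 7410.8 / 1.015 = 7301.28.
Real gross regional product 2034 = 11580.0 / 1.234 = 9384.12.
Real growth = 9384.12 / 7301.28 − 1 = 0.2853.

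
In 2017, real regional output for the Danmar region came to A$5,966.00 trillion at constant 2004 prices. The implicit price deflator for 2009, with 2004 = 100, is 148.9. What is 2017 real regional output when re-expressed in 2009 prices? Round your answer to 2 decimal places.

Real regional output in 2009 prices = Real regional output in 2004 prices × (P_2009/P_2004) = 5966.00 × 1.489 = 8883.37.

A$8,883.37 trillion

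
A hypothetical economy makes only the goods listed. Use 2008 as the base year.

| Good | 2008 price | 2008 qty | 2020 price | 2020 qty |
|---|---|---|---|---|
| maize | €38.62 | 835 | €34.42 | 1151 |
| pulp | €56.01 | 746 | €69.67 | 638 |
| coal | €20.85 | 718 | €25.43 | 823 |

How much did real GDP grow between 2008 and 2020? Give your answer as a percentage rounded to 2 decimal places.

Real GDP 2008 = Nominal GDP 2008 = 38.62·835 + 56.01·746 + 20.85·718 = 89001.46.
Real GDP 2020 (at 2008 prices) = 38.62·1151 + 56.01·638 + 20.85·823 = 97345.55.
Real growth = 97345.55/89001.46 − 1 = 0.0938.

9.38%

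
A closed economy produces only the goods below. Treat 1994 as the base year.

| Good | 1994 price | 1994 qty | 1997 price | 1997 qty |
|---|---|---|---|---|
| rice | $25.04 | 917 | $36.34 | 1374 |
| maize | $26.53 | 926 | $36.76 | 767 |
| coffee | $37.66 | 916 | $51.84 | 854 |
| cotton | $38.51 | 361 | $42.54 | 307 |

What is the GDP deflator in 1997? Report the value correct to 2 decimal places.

137.19

Nominal GDP 1997 = 36.34·1374 + 36.76·767 + 51.84·854 + 42.54·307 = 135457.22.
Real GDP 1997 (at 1994 prices) = 25.04·1374 + 26.53·767 + 37.66·854 + 38.51·307 = 98737.68.
Deflator = Nominal/Real × 100 = 135457.22/98737.68 × 100 = 137.189.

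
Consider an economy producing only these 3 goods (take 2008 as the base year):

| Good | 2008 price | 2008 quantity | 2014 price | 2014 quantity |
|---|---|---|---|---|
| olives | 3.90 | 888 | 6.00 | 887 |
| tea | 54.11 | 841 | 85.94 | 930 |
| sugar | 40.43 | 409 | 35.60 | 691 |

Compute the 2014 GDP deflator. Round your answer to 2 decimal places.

Nominal GDP 2014 = 6.00·887 + 85.94·930 + 35.60·691 = 109845.80.
Real GDP 2014 (at 2008 prices) = 3.90·887 + 54.11·930 + 40.43·691 = 81718.73.
Deflator = Nominal/Real × 100 = 109845.80/81718.73 × 100 = 134.419.

134.42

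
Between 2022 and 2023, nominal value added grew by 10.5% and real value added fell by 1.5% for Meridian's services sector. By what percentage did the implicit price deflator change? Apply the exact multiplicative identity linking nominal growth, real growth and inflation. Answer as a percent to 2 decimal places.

12.18%

(1 + g_nom) = (1 + g_real)(1 + π), so π = 1.1050 / 0.9850 − 1 = 0.12183.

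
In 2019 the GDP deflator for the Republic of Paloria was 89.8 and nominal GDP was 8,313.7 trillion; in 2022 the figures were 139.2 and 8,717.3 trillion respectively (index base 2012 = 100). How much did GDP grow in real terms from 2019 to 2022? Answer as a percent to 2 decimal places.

Deflate each year: 2019 → 8313.7/0.898 = 9258.02; 2022 → 8717.3/1.392 = 6262.43.
So real GDP changed by 6262.43/9258.02 − 1 = -0.3236, i.e. -32.36%.

-32.36%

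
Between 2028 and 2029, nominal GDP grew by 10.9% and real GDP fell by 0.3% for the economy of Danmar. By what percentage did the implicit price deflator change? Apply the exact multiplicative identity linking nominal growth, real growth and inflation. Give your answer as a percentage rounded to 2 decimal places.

11.23%

(1 + g_nom) = (1 + g_real)(1 + π), so π = 1.1090 / 0.9970 − 1 = 0.11234.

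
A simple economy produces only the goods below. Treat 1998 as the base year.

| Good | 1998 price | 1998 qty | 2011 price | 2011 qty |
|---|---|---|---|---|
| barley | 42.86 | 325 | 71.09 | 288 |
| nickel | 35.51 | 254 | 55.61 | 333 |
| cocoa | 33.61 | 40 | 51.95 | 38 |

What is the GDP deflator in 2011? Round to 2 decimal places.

Nominal GDP 2011 = 71.09·288 + 55.61·333 + 51.95·38 = 40966.15.
Real GDP 2011 (at 1998 prices) = 42.86·288 + 35.51·333 + 33.61·38 = 25445.69.
Deflator = Nominal/Real × 100 = 40966.15/25445.69 × 100 = 160.994.

160.99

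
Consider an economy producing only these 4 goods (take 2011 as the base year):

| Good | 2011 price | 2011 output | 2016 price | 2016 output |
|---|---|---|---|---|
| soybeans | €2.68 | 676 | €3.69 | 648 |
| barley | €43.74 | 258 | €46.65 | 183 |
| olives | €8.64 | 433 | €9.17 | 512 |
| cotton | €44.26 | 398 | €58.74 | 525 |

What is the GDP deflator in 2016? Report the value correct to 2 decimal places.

124.22

Nominal GDP 2016 = 3.69·648 + 46.65·183 + 9.17·512 + 58.74·525 = 46461.61.
Real GDP 2016 (at 2011 prices) = 2.68·648 + 43.74·183 + 8.64·512 + 44.26·525 = 37401.24.
Deflator = Nominal/Real × 100 = 46461.61/37401.24 × 100 = 124.225.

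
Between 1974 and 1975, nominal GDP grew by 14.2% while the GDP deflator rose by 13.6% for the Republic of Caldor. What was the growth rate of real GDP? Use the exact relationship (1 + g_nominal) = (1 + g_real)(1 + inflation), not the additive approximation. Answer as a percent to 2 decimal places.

(1 + g_nom) = (1 + g_real)(1 + π), so g_real = 1.1420 / 1.1360 − 1 = 0.00528.

0.53%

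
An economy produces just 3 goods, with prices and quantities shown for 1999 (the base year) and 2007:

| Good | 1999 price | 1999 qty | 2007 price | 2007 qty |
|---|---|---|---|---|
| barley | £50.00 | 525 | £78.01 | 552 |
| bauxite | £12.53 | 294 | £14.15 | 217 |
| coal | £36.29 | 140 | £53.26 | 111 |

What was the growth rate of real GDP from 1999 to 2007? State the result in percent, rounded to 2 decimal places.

Real GDP 1999 = Nominal GDP 1999 = 50.00·525 + 12.53·294 + 36.29·140 = 35014.42.
Real GDP 2007 (at 1999 prices) = 50.00·552 + 12.53·217 + 36.29·111 = 34347.20.
Real growth = 34347.20/35014.42 − 1 = -0.0191.

-1.91%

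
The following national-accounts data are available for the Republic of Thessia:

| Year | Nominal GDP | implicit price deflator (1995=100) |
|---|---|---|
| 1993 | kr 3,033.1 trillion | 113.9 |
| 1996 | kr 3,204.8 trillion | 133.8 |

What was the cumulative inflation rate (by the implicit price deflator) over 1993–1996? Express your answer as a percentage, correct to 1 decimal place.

Price-level change = 133.8 / 113.9 − 1 = 0.1747.

17.5%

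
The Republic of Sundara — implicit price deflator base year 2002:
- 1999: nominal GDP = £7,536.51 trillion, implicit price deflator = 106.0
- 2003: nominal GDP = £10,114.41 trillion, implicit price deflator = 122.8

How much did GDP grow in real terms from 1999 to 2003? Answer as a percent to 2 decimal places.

Deflate each year: 1999 → 7536.51/1.060 = 7109.92; 2003 → 10114.41/1.228 = 8236.49.
So real GDP changed by 8236.49/7109.92 − 1 = 0.1585, i.e. 15.85%.

15.85%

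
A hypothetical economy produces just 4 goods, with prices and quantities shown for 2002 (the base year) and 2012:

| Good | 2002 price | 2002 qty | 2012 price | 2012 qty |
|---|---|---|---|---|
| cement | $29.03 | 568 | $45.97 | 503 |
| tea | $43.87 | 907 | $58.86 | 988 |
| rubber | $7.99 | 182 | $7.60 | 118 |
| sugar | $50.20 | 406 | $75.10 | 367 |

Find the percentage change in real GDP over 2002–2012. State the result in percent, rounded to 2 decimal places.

Real GDP 2002 = Nominal GDP 2002 = 29.03·568 + 43.87·907 + 7.99·182 + 50.20·406 = 78114.51.
Real GDP 2012 (at 2002 prices) = 29.03·503 + 43.87·988 + 7.99·118 + 50.20·367 = 77311.87.
Real growth = 77311.87/78114.51 − 1 = -0.0103.

-1.03%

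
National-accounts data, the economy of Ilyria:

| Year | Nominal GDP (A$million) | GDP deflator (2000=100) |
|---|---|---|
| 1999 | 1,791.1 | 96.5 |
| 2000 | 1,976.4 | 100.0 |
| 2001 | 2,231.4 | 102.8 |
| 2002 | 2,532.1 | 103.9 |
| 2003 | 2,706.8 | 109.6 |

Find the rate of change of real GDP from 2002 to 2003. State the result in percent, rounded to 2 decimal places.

1.34%

Real GDP 2002 = 2532.1/1.039 = 2437.05.
Real GDP 2003 = 2706.8/1.096 = 2469.71.
Change = 2469.71/2437.05 − 1 = 0.0134.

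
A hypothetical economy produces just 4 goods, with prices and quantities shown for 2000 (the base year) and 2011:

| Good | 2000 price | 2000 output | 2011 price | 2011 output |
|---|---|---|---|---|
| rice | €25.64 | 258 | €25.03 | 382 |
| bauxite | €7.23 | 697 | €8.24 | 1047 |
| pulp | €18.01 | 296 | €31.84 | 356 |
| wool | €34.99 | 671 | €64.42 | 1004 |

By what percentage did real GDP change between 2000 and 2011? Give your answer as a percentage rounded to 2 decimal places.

45.58%

Real GDP 2000 = Nominal GDP 2000 = 25.64·258 + 7.23·697 + 18.01·296 + 34.99·671 = 40463.68.
Real GDP 2011 (at 2000 prices) = 25.64·382 + 7.23·1047 + 18.01·356 + 34.99·1004 = 58905.81.
Real growth = 58905.81/40463.68 − 1 = 0.4558.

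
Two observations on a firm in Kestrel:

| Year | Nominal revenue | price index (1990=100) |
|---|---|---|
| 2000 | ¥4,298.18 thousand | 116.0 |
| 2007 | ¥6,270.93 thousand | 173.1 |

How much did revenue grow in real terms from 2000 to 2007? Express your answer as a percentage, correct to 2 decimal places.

Real revenue 2000 = 4298.18 / 1.160 = 3705.33.
Real revenue 2007 = 6270.93 / 1.731 = 3622.72.
Real growth = 3622.72 / 3705.33 − 1 = -0.0223.

-2.23%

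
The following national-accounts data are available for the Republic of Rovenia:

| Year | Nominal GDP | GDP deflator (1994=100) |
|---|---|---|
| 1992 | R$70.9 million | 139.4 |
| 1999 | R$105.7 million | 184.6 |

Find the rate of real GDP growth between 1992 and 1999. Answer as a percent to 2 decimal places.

12.58%

Real GDP 1992 = 70.9 / 1.394 = 50.86.
Real GDP 1999 = 105.7 / 1.846 = 57.26.
Real growth = 57.26 / 50.86 − 1 = 0.1258.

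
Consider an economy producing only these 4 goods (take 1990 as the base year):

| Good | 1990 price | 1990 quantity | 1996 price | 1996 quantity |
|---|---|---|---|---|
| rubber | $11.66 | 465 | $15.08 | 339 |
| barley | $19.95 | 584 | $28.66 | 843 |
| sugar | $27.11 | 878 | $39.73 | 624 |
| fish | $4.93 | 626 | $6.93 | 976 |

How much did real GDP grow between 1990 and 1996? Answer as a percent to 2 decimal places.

Real GDP 1990 = Nominal GDP 1990 = 11.66·465 + 19.95·584 + 27.11·878 + 4.93·626 = 43961.46.
Real GDP 1996 (at 1990 prices) = 11.66·339 + 19.95·843 + 27.11·624 + 4.93·976 = 42498.91.
Real growth = 42498.91/43961.46 − 1 = -0.0333.

-3.33%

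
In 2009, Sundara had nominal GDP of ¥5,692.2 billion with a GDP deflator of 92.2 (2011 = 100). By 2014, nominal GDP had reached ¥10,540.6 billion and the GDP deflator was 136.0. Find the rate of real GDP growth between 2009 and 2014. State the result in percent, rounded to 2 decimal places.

Deflate each year: 2009 → 5692.2/0.922 = 6173.75; 2014 → 10540.6/1.360 = 7750.44.
So real GDP changed by 7750.44/6173.75 − 1 = 0.2554, i.e. 25.54%.

25.54%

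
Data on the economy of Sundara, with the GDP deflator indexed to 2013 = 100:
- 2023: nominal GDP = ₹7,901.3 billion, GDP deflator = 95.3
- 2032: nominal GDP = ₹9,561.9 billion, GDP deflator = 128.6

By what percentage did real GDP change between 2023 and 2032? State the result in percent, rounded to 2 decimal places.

Real GDP 2023 = 7901.3 / 0.953 = 8290.98.
Real GDP 2032 = 9561.9 / 1.286 = 7435.38.
Real growth = 7435.38 / 8290.98 − 1 = -0.1032.

-10.32%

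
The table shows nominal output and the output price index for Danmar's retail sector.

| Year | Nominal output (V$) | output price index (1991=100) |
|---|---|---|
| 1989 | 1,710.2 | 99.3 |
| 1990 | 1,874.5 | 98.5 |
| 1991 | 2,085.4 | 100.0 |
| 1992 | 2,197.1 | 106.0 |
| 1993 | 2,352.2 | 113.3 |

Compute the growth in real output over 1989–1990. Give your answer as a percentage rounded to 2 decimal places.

Real output 1989 = 1710.2/0.993 = 1722.26.
Real output 1990 = 1874.5/0.985 = 1903.05.
Change = 1903.05/1722.26 − 1 = 0.1050.

10.50%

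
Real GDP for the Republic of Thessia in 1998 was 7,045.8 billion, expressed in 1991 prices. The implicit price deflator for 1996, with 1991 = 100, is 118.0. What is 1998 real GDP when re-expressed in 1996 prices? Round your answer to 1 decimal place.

Real GDP in 1996 prices = Real GDP in 1991 prices × (P_1996/P_1991) = 7045.8 × 1.180 = 8314.04.

8,314.0 billion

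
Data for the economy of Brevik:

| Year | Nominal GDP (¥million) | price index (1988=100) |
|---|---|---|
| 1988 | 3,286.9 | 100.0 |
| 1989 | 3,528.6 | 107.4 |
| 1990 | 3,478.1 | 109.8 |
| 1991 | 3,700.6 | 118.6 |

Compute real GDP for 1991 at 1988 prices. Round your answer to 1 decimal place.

¥3,120.2 million

Real GDP 1991 = 3700.6 / 1.186 = 3120.24.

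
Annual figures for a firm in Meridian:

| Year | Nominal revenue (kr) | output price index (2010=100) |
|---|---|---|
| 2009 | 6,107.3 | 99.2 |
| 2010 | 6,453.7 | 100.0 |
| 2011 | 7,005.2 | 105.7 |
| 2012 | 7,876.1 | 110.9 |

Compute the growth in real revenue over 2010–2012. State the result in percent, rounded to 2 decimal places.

10.05%

Real revenue 2010 = 6453.7/1.000 = 6453.70.
Real revenue 2012 = 7876.1/1.109 = 7101.98.
Change = 7101.98/6453.70 − 1 = 0.1005.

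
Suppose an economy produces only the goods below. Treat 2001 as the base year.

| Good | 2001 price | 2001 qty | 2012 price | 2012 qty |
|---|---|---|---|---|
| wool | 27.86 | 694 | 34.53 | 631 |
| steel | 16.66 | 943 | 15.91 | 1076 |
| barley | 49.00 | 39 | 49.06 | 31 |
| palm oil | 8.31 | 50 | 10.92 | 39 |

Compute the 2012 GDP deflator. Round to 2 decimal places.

109.39

Nominal GDP 2012 = 34.53·631 + 15.91·1076 + 49.06·31 + 10.92·39 = 40854.33.
Real GDP 2012 (at 2001 prices) = 27.86·631 + 16.66·1076 + 49.00·31 + 8.31·39 = 37348.91.
Deflator = Nominal/Real × 100 = 40854.33/37348.91 × 100 = 109.386.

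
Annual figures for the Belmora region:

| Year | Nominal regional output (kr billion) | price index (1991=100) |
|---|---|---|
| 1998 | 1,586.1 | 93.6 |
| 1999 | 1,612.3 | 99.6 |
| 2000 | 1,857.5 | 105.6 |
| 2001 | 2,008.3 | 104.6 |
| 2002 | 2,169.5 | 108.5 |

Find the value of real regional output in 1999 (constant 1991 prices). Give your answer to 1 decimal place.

kr 1,618.8 billion

Real regional output 1999 = 1612.3 / 0.996 = 1618.78.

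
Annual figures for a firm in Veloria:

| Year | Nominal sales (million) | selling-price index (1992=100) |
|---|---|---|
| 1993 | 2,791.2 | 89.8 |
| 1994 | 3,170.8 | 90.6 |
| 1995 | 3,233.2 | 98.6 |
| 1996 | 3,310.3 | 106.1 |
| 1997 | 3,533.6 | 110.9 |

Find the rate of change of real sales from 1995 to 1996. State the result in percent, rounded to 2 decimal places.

Real sales 1995 = 3233.2/0.986 = 3279.11.
Real sales 1996 = 3310.3/1.061 = 3119.98.
Change = 3119.98/3279.11 − 1 = -0.0485.

-4.85%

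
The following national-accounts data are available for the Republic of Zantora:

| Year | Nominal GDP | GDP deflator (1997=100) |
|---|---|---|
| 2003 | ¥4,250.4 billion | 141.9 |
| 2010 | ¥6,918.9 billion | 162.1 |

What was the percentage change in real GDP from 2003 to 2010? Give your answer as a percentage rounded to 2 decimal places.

42.50%

Deflate each year: 2003 → 4250.4/1.419 = 2995.35; 2010 → 6918.9/1.621 = 4268.29.
So real GDP changed by 4268.29/2995.35 − 1 = 0.4250, i.e. 42.50%.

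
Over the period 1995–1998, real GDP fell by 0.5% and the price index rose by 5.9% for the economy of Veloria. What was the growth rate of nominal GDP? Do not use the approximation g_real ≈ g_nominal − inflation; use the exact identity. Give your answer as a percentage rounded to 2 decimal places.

(1 + g_nom) = (1 + g_real)(1 + π) = 0.9950 × 1.0590 = 1.05371.

5.37%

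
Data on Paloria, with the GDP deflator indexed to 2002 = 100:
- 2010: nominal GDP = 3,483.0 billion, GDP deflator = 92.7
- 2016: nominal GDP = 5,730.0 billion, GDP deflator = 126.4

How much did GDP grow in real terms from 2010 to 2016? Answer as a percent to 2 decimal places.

Deflate each year: 2010 → 3483.0/0.927 = 3757.28; 2016 → 5730.0/1.264 = 4533.23.
So real GDP changed by 4533.23/3757.28 − 1 = 0.2065, i.e. 20.65%.

20.65%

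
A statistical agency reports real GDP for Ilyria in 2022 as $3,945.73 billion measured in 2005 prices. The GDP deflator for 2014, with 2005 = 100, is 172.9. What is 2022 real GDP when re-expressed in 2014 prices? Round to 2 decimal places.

Real GDP in 2014 prices = Real GDP in 2005 prices × (P_2014/P_2005) = 3945.73 × 1.729 = 6822.17.

$6,822.17 billion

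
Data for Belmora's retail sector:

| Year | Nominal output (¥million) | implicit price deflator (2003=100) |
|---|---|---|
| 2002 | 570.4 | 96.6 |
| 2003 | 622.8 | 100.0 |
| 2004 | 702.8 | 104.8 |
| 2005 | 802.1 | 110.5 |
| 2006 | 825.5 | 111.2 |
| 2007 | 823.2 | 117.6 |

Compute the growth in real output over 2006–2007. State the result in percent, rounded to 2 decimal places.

Real output 2006 = 825.5/1.112 = 742.36.
Real output 2007 = 823.2/1.176 = 700.00.
Change = 700.00/742.36 − 1 = -0.0571.

-5.71%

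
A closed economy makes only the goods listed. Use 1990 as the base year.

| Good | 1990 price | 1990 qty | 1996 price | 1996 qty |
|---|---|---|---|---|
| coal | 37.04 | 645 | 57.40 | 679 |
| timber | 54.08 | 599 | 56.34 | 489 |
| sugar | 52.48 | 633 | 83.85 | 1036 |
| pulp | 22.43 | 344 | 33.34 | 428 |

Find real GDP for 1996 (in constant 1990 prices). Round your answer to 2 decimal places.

Real GDP 1996 = Σ (p_1990 × q_1996) = 37.04·679 + 54.08·489 + 52.48·1036 + 22.43·428 = 115564.60.

115564.60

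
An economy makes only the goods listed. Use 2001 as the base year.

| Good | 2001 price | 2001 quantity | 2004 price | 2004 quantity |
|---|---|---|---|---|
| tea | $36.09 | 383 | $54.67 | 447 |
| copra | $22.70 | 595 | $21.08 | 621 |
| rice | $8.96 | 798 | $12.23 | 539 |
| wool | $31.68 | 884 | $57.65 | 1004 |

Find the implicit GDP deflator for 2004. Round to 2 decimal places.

152.55

Nominal GDP 2004 = 54.67·447 + 21.08·621 + 12.23·539 + 57.65·1004 = 102000.74.
Real GDP 2004 (at 2001 prices) = 36.09·447 + 22.70·621 + 8.96·539 + 31.68·1004 = 66865.09.
Deflator = Nominal/Real × 100 = 102000.74/66865.09 × 100 = 152.547.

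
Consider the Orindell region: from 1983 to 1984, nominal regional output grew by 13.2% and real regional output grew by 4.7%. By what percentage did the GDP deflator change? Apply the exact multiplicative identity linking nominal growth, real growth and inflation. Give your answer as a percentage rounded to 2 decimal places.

(1 + g_nom) = (1 + g_real)(1 + π), so π = 1.1320 / 1.0470 − 1 = 0.08118.

8.12%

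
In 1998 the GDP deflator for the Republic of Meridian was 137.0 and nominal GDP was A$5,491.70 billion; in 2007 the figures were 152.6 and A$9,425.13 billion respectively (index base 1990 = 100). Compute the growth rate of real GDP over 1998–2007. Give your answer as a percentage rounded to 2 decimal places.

54.08%

Deflate each year: 1998 → 5491.70/1.370 = 4008.54; 2007 → 9425.13/1.526 = 6176.36.
So real GDP changed by 6176.36/4008.54 − 1 = 0.5408, i.e. 54.08%.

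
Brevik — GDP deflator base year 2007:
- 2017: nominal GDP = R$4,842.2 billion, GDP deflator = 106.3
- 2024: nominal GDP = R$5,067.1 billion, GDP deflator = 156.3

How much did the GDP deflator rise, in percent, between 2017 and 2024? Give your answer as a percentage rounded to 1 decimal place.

Price-level change = 156.3 / 106.3 − 1 = 0.4704.

47.0%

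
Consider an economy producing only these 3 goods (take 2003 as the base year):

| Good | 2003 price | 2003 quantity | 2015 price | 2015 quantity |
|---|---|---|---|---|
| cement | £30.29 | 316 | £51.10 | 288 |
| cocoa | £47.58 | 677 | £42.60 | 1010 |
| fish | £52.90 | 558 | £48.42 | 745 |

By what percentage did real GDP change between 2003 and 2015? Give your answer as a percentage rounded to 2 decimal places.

34.91%

Real GDP 2003 = Nominal GDP 2003 = 30.29·316 + 47.58·677 + 52.90·558 = 71301.50.
Real GDP 2015 (at 2003 prices) = 30.29·288 + 47.58·1010 + 52.90·745 = 96189.82.
Real growth = 96189.82/71301.50 − 1 = 0.3491.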